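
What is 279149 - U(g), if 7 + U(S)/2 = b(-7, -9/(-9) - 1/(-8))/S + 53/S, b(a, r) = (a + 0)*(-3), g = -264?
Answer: 18424795/66 ≈ 2.7916e+5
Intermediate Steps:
b(a, r) = -3*a (b(a, r) = a*(-3) = -3*a)
U(S) = -14 + 148/S (U(S) = -14 + 2*((-3*(-7))/S + 53/S) = -14 + 2*(21/S + 53/S) = -14 + 2*(74/S) = -14 + 148/S)
279149 - U(g) = 279149 - (-14 + 148/(-264)) = 279149 - (-14 + 148*(-1/264)) = 279149 - (-14 - 37/66) = 279149 - 1*(-961/66) = 279149 + 961/66 = 18424795/66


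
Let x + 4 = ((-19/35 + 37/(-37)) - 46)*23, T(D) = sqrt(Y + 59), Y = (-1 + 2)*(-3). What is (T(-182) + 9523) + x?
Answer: 294893/35 + 2*sqrt(14) ≈ 8433.0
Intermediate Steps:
Y = -3 (Y = 1*(-3) = -3)
T(D) = 2*sqrt(14) (T(D) = sqrt(-3 + 59) = sqrt(56) = 2*sqrt(14))
x = -38412/35 (x = -4 + ((-19/35 + 37/(-37)) - 46)*23 = -4 + ((-19*1/35 + 37*(-1/37)) - 46)*23 = -4 + ((-19/35 - 1) - 46)*23 = -4 + (-54/35 - 46)*23 = -4 - 1664/35*23 = -4 - 38272/35 = -38412/35 ≈ -1097.5)
(T(-182) + 9523) + x = (2*sqrt(14) + 9523) - 38412/35 = (9523 + 2*sqrt(14)) - 38412/35 = 294893/35 + 2*sqrt(14)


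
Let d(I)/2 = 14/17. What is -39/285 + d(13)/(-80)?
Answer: -1017/6460 ≈ -0.15743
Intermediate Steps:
d(I) = 28/17 (d(I) = 2*(14/17) = 28/17)
-39/285 + d(13)/(-80) = -39/285 + (28/17)/(-80) = -39*1/285 + (28/17)*(-1/80) = -13/95 - 7/340 = -1017/6460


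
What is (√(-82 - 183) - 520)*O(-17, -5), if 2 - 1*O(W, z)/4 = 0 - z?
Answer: 6240 - 12*I*√265 ≈ 6240.0 - 195.35*I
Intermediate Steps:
O(W, z) = 8 + 4*z (O(W, z) = 8 - 4*(0 - z) = 8 - (-4)*z = 8 + 4*z)
(√(-82 - 183) - 520)*O(-17, -5) = (√(-82 - 183) - 520)*(8 + 4*(-5)) = (√(-265) - 520)*(8 - 20) = (I*√265 - 520)*(-12) = (-520 + I*√265)*(-12) = 6240 - 12*I*√265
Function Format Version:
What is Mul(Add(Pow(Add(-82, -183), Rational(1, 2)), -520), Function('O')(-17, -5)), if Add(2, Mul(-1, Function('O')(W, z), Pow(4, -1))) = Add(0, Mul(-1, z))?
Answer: Add(6240, Mul(-12, I, Pow(265, Rational(1, 2)))) ≈ Add(6240.0, Mul(-195.35, I))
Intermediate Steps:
Function('O')(W, z) = Add(8, Mul(4, z)) (Function('O')(W, z) = Add(8, Mul(-4, Add(0, Mul(-1, z)))) = Add(8, Mul(-4, Mul(-1, z))) = Add(8, Mul(4, z)))
Mul(Add(Pow(Add(-82, -183), Rational(1, 2)), -520), Function('O')(-17, -5)) = Mul(Add(Pow(Add(-82, -183), Rational(1, 2)), -520), Add(8, Mul(4, -5))) = Mul(Add(Pow(-265, Rational(1, 2)), -520), Add(8, -20)) = Mul(Add(Mul(I, Pow(265, Rational(1, 2))), -520), -12) = Mul(Add(-520, Mul(I, Pow(265, Rational(1, 2)))), -12) = Add(6240, Mul(-12, I, Pow(265, Rational(1, 2))))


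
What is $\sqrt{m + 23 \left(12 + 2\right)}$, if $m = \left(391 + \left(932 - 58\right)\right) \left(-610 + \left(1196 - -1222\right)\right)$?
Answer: $\sqrt{2287442} \approx 1512.4$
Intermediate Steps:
$m = 2287120$ ($m = \left(391 + 874\right) \left(-610 + \left(1196 + 1222\right)\right) = 1265 \left(-610 + 2418\right) = 1265 \cdot 1808 = 2287120$)
$\sqrt{m + 23 \left(12 + 2\right)} = \sqrt{2287120 + 23 \left(12 + 2\right)} = \sqrt{2287120 + 23 \cdot 14} = \sqrt{2287120 + 322} = \sqrt{2287442}$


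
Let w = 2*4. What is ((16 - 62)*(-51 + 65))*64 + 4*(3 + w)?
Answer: -41172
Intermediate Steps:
w = 8
((16 - 62)*(-51 + 65))*64 + 4*(3 + w) = ((16 - 62)*(-51 + 65))*64 + 4*(3 + 8) = -46*14*64 + 4*11 = -644*64 + 44 = -41216 + 44 = -41172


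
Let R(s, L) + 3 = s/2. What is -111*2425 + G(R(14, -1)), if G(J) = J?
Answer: -269171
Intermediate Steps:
R(s, L) = -3 + s/2
-111*2425 + G(R(14, -1)) = -111*2425 + (-3 + (½)*14) = -269175 + (-3 + 7) = -269175 + 4 = -269171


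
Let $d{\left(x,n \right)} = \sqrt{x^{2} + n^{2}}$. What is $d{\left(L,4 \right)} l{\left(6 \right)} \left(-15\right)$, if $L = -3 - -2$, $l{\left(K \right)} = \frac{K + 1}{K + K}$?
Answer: $- \frac{35 \sqrt{17}}{4} \approx -36.077$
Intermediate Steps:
$l{\left(K \right)} = \frac{1 + K}{2 K}$
$L = -1$ ($L = -3 + 2 = -1$)
$d{\left(x,n \right)} = \sqrt{n^{2} + x^{2}}$
$d{\left(L,4 \right)} l{\left(6 \right)} \left(-15\right) = \sqrt{4^{2} + \left(-1\right)^{2}} \frac{1 + 6}{2 \cdot 6} \left(-15\right) = \sqrt{16 + 1} \cdot \frac{1}{2} \cdot \frac{1}{6} \cdot 7 \left(-15\right) = \sqrt{17} \cdot \frac{7}{12} \left(-15\right) = \frac{7 \sqrt{17}}{12} \left(-15\right) = - \frac{35 \sqrt{17}}{4}$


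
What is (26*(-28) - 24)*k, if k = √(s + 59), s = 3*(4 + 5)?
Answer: -752*√86 ≈ -6973.8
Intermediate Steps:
s = 27 (s = 3*9 = 27)
k = √86 (k = √(27 + 59) = √86 ≈ 9.2736)
(26*(-28) - 24)*k = (26*(-28) - 24)*√86 = (-728 - 24)*√86 = -752*√86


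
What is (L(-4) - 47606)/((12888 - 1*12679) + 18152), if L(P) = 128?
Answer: -47478/18361 ≈ -2.5858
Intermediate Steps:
(L(-4) - 47606)/((12888 - 1*12679) + 18152) = (128 - 47606)/((12888 - 1*12679) + 18152) = -47478/((12888 - 12679) + 18152) = -47478/(209 + 18152) = -47478/18361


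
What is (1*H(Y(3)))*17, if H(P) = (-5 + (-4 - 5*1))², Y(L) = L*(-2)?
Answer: 3332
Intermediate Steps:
Y(L) = -2*L
H(P) = 196 (H(P) = (-5 + (-4 - 5))² = (-5 - 9)² = (-14)² = 196)
(1*H(Y(3)))*17 = (1*196)*17 = 196*17 = 3332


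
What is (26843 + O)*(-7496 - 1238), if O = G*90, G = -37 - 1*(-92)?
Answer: -277680062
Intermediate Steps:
G = 55 (G = -37 + 92 = 55)
O = 4950 (O = 55*90 = 4950)
(26843 + O)*(-7496 - 1238) = (26843 + 4950)*(-7496 - 1238) = 31793*(-8734) = -277680062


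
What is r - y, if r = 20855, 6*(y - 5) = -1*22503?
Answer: 49201/2 ≈ 24601.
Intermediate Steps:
y = -7491/2 (y = 5 + (-1*22503)/6 = 5 + (⅙)*(-22503) = 5 - 7501/2 = -7491/2 ≈ -3745.5)
r - y = 20855 - 1*(-7491/2) = 20855 + 7491/2 = 49201/2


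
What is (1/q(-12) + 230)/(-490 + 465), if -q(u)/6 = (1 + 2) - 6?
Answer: -4141/450 ≈ -9.2022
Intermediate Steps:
q(u) = 18 (q(u) = -6*((1 + 2) - 6) = -6*(3 - 6) = -6*(-3) = 18)
(1/q(-12) + 230)/(-490 + 465) = (1/18 + 230)/(-490 + 465) = (1/18 + 230)/(-25) = (4141/18)*(-1/25) = -4141/450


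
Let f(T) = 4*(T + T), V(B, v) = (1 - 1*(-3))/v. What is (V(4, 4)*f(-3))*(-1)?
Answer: 24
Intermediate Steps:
V(B, v) = 4/v (V(B, v) = (1 + 3)/v = 4/v)
f(T) = 8*T (f(T) = 4*(2*T) = 8*T)
(V(4, 4)*f(-3))*(-1) = ((4/4)*(8*(-3)))*(-1) = ((4*(1/4))*(-24))*(-1) = (1*(-24))*(-1) = -24*(-1) = 24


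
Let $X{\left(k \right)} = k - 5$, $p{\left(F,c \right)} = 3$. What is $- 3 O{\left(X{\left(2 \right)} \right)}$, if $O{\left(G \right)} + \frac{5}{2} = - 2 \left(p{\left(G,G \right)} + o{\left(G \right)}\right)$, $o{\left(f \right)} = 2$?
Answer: $\frac{75}{2} \approx 37.5$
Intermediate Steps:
$X{\left(k \right)} = -5 + k$ ($X{\left(k \right)} = k - 5 = -5 + k$)
$O{\left(G \right)} = - \frac{25}{2}$ ($O{\left(G \right)} = - \frac{5}{2} - 2 \left(3 + 2\right) = - \frac{5}{2} - 10 = - \frac{25}{2}$)
$- 3 O{\left(X{\left(2 \right)} \right)} = \left(-3\right) \left(- \frac{25}{2}\right) = \frac{75}{2}$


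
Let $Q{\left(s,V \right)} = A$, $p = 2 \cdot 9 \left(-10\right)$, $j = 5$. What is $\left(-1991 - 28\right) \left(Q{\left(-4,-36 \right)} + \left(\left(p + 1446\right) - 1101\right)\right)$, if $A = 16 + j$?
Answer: $-375534$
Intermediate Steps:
$p = -180$ ($p = 18 \left(-10\right) = -180$)
$A = 21$ ($A = 16 + 5 = 21$)
$Q{\left(s,V \right)} = 21$
$\left(-1991 - 28\right) \left(Q{\left(-4,-36 \right)} + \left(\left(p + 1446\right) - 1101\right)\right) = \left(-1991 - 28\right) \left(21 + \left(\left(-180 + 1446\right) - 1101\right)\right) = - 2019 \left(21 + \left(1266 - 1101\right)\right) = - 2019 \left(21 + 165\right) = \left(-2019\right) 186 = -375534$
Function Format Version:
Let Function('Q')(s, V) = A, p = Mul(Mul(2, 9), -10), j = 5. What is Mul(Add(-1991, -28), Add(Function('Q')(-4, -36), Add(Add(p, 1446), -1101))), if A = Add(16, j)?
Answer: -375534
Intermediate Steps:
p = -180 (p = Mul(18, -10) = -180)
A = 21 (A = Add(16, 5) = 21)
Function('Q')(s, V) = 21
Mul(Add(-1991, -28), Add(Function('Q')(-4, -36), Add(Add(p, 1446), -1101))) = Mul(Add(-1991, -28), Add(21, Add(Add(-180, 1446), -1101))) = Mul(-2019, Add(21, Add(1266, -1101))) = Mul(-2019, Add(21, 165)) = Mul(-2019, 186) = -375534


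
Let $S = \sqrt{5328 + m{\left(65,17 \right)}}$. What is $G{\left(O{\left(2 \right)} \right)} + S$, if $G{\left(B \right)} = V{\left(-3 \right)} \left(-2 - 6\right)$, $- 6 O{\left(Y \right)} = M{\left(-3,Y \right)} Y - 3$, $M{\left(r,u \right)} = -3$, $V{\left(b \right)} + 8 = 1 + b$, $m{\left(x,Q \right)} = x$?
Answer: $80 + \sqrt{5393} \approx 153.44$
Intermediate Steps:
$V{\left(b \right)} = -7 + b$ ($V{\left(b \right)} = -8 + \left(1 + b\right) = -7 + b$)
$O{\left(Y \right)} = \frac{1}{2} + \frac{Y}{2}$ ($O{\left(Y \right)} = - \frac{- 3 Y - 3}{6} = - \frac{-3 - 3 Y}{6} = \frac{1}{2} + \frac{Y}{2}$)
$G{\left(B \right)} = 80$ ($G{\left(B \right)} = \left(-7 - 3\right) \left(-2 - 6\right) = \left(-10\right) \left(-8\right) = 80$)
$S = \sqrt{5393}$ ($S = \sqrt{5328 + 65} = \sqrt{5393} \approx 73.437$)
$G{\left(O{\left(2 \right)} \right)} + S = 80 + \sqrt{5393}$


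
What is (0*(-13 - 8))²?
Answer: 0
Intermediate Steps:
(0*(-13 - 8))² = (0*(-21))² = 0² = 0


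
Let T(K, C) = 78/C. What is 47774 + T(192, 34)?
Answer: 812197/17 ≈ 47776.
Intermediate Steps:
47774 + T(192, 34) = 47774 + 78/34 = 47774 + 78*(1/34) = 47774 + 39/17 = 812197/17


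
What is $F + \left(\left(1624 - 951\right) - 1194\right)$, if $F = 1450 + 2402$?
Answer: $3331$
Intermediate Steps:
$F = 3852$
$F + \left(\left(1624 - 951\right) - 1194\right) = 3852 + \left(\left(1624 - 951\right) - 1194\right) = 3852 + \left(673 - 1194\right) = 3852 - 521 = 3331$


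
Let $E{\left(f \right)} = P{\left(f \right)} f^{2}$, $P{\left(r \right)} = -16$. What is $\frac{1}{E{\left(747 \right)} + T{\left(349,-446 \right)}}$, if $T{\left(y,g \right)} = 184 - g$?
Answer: $- \frac{1}{8927514} \approx -1.1201 \cdot 10^{-7}$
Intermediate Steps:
$E{\left(f \right)} = - 16 f^{2}$
$\frac{1}{E{\left(747 \right)} + T{\left(349,-446 \right)}} = \frac{1}{- 16 \cdot 747^{2} + \left(184 - -446\right)} = \frac{1}{\left(-16\right) 558009 + \left(184 + 446\right)} = \frac{1}{-8928144 + 630} = \frac{1}{-8927514} = - \frac{1}{8927514}$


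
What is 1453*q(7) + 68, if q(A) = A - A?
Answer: 68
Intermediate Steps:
q(A) = 0
1453*q(7) + 68 = 1453*0 + 68 = 0 + 68 = 68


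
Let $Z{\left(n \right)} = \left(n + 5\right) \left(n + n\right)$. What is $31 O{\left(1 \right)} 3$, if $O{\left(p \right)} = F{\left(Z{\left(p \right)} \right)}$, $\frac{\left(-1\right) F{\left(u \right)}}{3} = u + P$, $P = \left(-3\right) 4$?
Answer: $0$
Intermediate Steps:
$P = -12$
$Z{\left(n \right)} = 2 n \left(5 + n\right)$ ($Z{\left(n \right)} = \left(5 + n\right) 2 n = 2 n \left(5 + n\right)$)
$F{\left(u \right)} = 36 - 3 u$ ($F{\left(u \right)} = - 3 \left(u - 12\right) = - 3 \left(-12 + u\right) = 36 - 3 u$)
$O{\left(p \right)} = 36 - 6 p \left(5 + p\right)$ ($O{\left(p \right)} = 36 - 3 \cdot 2 p \left(5 + p\right) = 36 - 6 p \left(5 + p\right)$)
$31 O{\left(1 \right)} 3 = 31 \left(36 - 6 \left(5 + 1\right)\right) 3 = 31 \left(36 - 6 \cdot 6\right) 3 = 31 \left(36 - 36\right) 3 = 31 \cdot 0 \cdot 3 = 0 \cdot 3 = 0$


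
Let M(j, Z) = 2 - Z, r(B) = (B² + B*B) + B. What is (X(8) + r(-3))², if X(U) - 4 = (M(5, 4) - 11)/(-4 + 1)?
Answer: 4900/9 ≈ 544.44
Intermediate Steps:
r(B) = B + 2*B² (r(B) = (B² + B²) + B = 2*B² + B = B + 2*B²)
X(U) = 25/3 (X(U) = 4 + ((2 - 1*4) - 11)/(-4 + 1) = 4 + ((2 - 4) - 11)/(-3) = 4 + (-2 - 11)*(-⅓) = 4 - 13*(-⅓) = 4 + 13/3 = 25/3)
(X(8) + r(-3))² = (25/3 - 3*(1 + 2*(-3)))² = (25/3 - 3*(1 - 6))² = (25/3 - 3*(-5))² = (25/3 + 15)² = (70/3)² = 4900/9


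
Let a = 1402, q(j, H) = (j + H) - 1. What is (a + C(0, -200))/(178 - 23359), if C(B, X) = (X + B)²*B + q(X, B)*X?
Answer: -41602/23181 ≈ -1.7947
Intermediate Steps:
q(j, H) = -1 + H + j (q(j, H) = (H + j) - 1 = -1 + H + j)
C(B, X) = B*(B + X)² + X*(-1 + B + X) (C(B, X) = (X + B)²*B + (-1 + B + X)*X = (B + X)²*B + X*(-1 + B + X) = B*(B + X)² + X*(-1 + B + X))
(a + C(0, -200))/(178 - 23359) = (1402 + (0*(0 - 200)² - 200*(-1 + 0 - 200)))/(178 - 23359) = (1402 + (0*(-200)² - 200*(-201)))/(-23181) = (1402 + (0*40000 + 40200))*(-1/23181) = (1402 + (0 + 40200))*(-1/23181) = (1402 + 40200)*(-1/23181) = 41602*(-1/23181) = -41602/23181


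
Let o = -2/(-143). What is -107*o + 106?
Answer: 14944/143 ≈ 104.50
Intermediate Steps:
o = 2/143 (o = -2*(-1/143) = 2/143 ≈ 0.013986)
-107*o + 106 = -107*2/143 + 106 = -214/143 + 106 = 14944/143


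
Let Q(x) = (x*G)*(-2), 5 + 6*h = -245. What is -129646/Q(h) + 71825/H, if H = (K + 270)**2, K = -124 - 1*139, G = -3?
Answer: 12154452/6125 ≈ 1984.4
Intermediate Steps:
h = -125/3 (h = -5/6 + (1/6)*(-245) = -5/6 - 245/6 = -125/3 ≈ -41.667)
K = -263 (K = -124 - 139 = -263)
Q(x) = 6*x (Q(x) = (x*(-3))*(-2) = -3*x*(-2) = 6*x)
H = 49 (H = (-263 + 270)**2 = 7**2 = 49)
-129646/Q(h) + 71825/H = -129646/(6*(-125/3)) + 71825/49 = -129646/(-250) + 71825*(1/49) = -129646*(-1/250) + 71825/49 = 64823/125 + 71825/49 = 12154452/6125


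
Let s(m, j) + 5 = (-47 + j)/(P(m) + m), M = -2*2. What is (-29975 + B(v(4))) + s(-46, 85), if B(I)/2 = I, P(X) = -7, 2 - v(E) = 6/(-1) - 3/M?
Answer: -3176419/106 ≈ -29966.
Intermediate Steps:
M = -4
v(E) = 29/4 (v(E) = 2 - (6/(-1) - 3/(-4)) = 2 - (6*(-1) - 3*(-¼)) = 2 - (-6 + ¾) = 2 - 1*(-21/4) = 2 + 21/4 = 29/4)
s(m, j) = -5 + (-47 + j)/(-7 + m)
B(I) = 2*I
(-29975 + B(v(4))) + s(-46, 85) = (-29975 + 2*(29/4)) + (-12 + 85 - 5*(-46))/(-7 - 46) = (-29975 + 29/2) + (-12 + 85 + 230)/(-53) = -59921/2 - 1/53*303 = -59921/2 - 303/53 = -3176419/106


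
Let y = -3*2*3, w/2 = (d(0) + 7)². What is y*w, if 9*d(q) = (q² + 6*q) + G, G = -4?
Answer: -13924/9 ≈ -1547.1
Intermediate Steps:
d(q) = -4/9 + q²/9 + 2*q/3 (d(q) = ((q² + 6*q) - 4)/9 = (-4 + q² + 6*q)/9 = -4/9 + q²/9 + 2*q/3)
w = 6962/81 (w = 2*((-4/9 + (⅑)*0² + (⅔)*0) + 7)² = 2*((-4/9 + (⅑)*0 + 0) + 7)² = 2*((-4/9 + 0 + 0) + 7)² = 2*(-4/9 + 7)² = 2*(59/9)² = 2*(3481/81) = 6962/81 ≈ 85.951)
y = -18 (y = -6*3 = -18)
y*w = -18*6962/81 = -13924/9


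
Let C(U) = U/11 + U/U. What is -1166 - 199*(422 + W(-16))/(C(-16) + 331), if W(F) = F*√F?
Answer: -2581667/1818 + 35024*I/909 ≈ -1420.1 + 38.53*I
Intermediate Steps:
C(U) = 1 + U/11 (C(U) = U*(1/11) + 1 = U/11 + 1 = 1 + U/11)
W(F) = F^(3/2)
-1166 - 199*(422 + W(-16))/(C(-16) + 331) = -1166 - 199*(422 + (-16)^(3/2))/((1 + (1/11)*(-16)) + 331) = -1166 - 199*(422 - 64*I)/((1 - 16/11) + 331) = -1166 - 199*(422 - 64*I)/(-5/11 + 331) = -1166 - 199*(422 - 64*I)/3636/11 = -1166 - 199*(422 - 64*I)*11/3636 = -1166 - 199*(2321/1818 - 176*I/909) = -1166 + (-461879/1818 + 35024*I/909) = -2581667/1818 + 35024*I/909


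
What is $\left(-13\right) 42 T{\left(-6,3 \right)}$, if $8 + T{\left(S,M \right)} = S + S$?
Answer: $10920$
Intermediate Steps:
$T{\left(S,M \right)} = -8 + 2 S$ ($T{\left(S,M \right)} = -8 + \left(S + S\right) = -8 + 2 S$)
$\left(-13\right) 42 T{\left(-6,3 \right)} = \left(-13\right) 42 \left(-8 + 2 \left(-6\right)\right) = - 546 \left(-8 - 12\right) = \left(-546\right) \left(-20\right) = 10920$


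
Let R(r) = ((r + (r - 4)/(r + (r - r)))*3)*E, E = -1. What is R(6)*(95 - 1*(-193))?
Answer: -5472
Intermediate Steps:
R(r) = -3*r - 3*(-4 + r)/r (R(r) = ((r + (r - 4)/(r + (r - r)))*3)*(-1) = ((r + (-4 + r)/(r + 0))*3)*(-1) = ((r + (-4 + r)/r)*3)*(-1) = (3*r + 3*(-4 + r)/r)*(-1) = -3*r - 3*(-4 + r)/r)
R(6)*(95 - 1*(-193)) = (-3 - 3*6 + 12/6)*(95 - 1*(-193)) = (-3 - 18 + 12*(1/6))*(95 + 193) = (-3 - 18 + 2)*288 = -19*288 = -5472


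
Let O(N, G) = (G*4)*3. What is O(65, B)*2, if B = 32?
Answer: 768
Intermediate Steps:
O(N, G) = 12*G (O(N, G) = (4*G)*3 = 12*G)
O(65, B)*2 = (12*32)*2 = 384*2 = 768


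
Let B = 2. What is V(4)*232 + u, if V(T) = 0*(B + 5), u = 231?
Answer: 231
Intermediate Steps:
V(T) = 0 (V(T) = 0*(2 + 5) = 0*7 = 0)
V(4)*232 + u = 0*232 + 231 = 0 + 231 = 231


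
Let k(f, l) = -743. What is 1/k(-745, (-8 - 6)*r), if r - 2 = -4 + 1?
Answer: -1/743 ≈ -0.0013459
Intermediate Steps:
r = -1 (r = 2 + (-4 + 1) = 2 - 3 = -1)
1/k(-745, (-8 - 6)*r) = 1/(-743) = -1/743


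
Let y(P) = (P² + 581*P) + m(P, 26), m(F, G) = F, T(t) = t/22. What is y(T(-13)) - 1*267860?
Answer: -129810523/484 ≈ -2.6820e+5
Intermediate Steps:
T(t) = t/22 (T(t) = t*(1/22) = t/22)
y(P) = P² + 582*P (y(P) = (P² + 581*P) + P = P² + 582*P)
y(T(-13)) - 1*267860 = ((1/22)*(-13))*(582 + (1/22)*(-13)) - 1*267860 = -13*(582 - 13/22)/22 - 267860 = -13/22*12791/22 - 267860 = -166283/484 - 267860 = -129810523/484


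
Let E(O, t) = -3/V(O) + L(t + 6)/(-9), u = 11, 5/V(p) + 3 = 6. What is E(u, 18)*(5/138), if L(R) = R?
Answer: -67/414 ≈ -0.16184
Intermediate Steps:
V(p) = 5/3 (V(p) = 5/(-3 + 6) = 5/3)
E(O, t) = -37/15 - t/9 (E(O, t) = -3/5/3 + (t + 6)/(-9) = -3*⅗ + (6 + t)*(-⅑) = -9/5 + (-⅔ - t/9) = -37/15 - t/9)
E(u, 18)*(5/138) = (-37/15 - ⅑*18)*(5/138) = (-37/15 - 2)*(5*(1/138)) = -67/15*5/138 = -67/414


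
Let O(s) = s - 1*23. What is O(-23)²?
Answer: 2116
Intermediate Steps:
O(s) = -23 + s (O(s) = s - 23 = -23 + s)
O(-23)² = (-23 - 23)² = (-46)² = 2116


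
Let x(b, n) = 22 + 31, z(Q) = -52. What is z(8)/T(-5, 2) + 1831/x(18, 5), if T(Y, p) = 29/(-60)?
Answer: 218459/1537 ≈ 142.13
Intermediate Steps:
T(Y, p) = -29/60 (T(Y, p) = 29*(-1/60) = -29/60)
x(b, n) = 53
z(8)/T(-5, 2) + 1831/x(18, 5) = -52/(-29/60) + 1831/53 = -52*(-60/29) + 1831*(1/53) = 3120/29 + 1831/53 = 218459/1537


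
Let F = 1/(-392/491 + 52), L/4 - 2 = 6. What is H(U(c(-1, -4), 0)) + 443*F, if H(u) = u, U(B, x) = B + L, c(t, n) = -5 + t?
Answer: 871153/25140 ≈ 34.652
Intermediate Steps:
L = 32 (L = 8 + 4*6 = 8 + 24 = 32)
U(B, x) = 32 + B (U(B, x) = B + 32 = 32 + B)
F = 491/25140 (F = 1/(-392*1/491 + 52) = 1/(-392/491 + 52) = 1/(25140/491) = 491/25140 ≈ 0.019531)
H(U(c(-1, -4), 0)) + 443*F = (32 + (-5 - 1)) + 443*(491/25140) = (32 - 6) + 217513/25140 = 26 + 217513/25140 = 871153/25140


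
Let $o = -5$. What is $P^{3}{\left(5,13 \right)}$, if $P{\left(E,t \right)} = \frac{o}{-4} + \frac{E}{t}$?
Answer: $\frac{614125}{140608} \approx 4.3676$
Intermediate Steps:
$P{\left(E,t \right)} = \frac{5}{4} + \frac{E}{t}$ ($P{\left(E,t \right)} = - \frac{5}{-4} + \frac{E}{t} = \left(-5\right) \left(- \frac{1}{4}\right) + \frac{E}{t} = \frac{5}{4} + \frac{E}{t}$)
$P^{3}{\left(5,13 \right)} = \left(\frac{5}{4} + \frac{5}{13}\right)^{3} = \left(\frac{85}{52}\right)^{3} = \frac{614125}{140608}$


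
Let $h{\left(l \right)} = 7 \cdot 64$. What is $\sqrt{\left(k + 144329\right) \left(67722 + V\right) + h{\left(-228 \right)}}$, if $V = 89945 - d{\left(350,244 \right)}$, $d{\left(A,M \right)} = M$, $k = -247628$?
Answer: $i \sqrt{16261638029} \approx 1.2752 \cdot 10^{5} i$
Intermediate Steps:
$V = 89701$ ($V = 89945 - 244 = 89701$)
$h{\left(l \right)} = 448$
$\sqrt{\left(k + 144329\right) \left(67722 + V\right) + h{\left(-228 \right)}} = \sqrt{\left(-247628 + 144329\right) \left(67722 + 89701\right) + 448} = \sqrt{\left(-103299\right) 157423 + 448} = \sqrt{-16261638477 + 448} = \sqrt{-16261638029} = i \sqrt{16261638029}$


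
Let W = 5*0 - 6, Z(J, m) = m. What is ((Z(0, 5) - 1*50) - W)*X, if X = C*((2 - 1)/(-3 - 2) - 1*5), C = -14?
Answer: -14196/5 ≈ -2839.2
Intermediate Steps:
W = -6 (W = 0 - 6 = -6)
X = 364/5 (X = -14*((2 - 1)/(-3 - 2) - 1*5) = -14*(1/(-5) - 5) = -14*(1*(-1/5) - 5) = -14*(-1/5 - 5) = -14*(-26/5) = 364/5 ≈ 72.800)
((Z(0, 5) - 1*50) - W)*X = ((5 - 1*50) - 1*(-6))*(364/5) = ((5 - 50) + 6)*(364/5) = (-45 + 6)*(364/5) = -39*364/5 = -14196/5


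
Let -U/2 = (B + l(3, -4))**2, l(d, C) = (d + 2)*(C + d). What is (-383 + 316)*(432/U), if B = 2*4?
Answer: 1608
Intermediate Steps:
l(d, C) = (2 + d)*(C + d)
B = 8
U = -18 (U = -2*(8 + (3**2 + 2*(-4) + 2*3 - 4*3))**2 = -2*(8 + (9 - 8 + 6 - 12))**2 = -2*(8 - 5)**2 = -2*3**2 = -2*9 = -18)
(-383 + 316)*(432/U) = (-383 + 316)*(432/(-18)) = -28944*(-1)/18 = -67*(-24) = 1608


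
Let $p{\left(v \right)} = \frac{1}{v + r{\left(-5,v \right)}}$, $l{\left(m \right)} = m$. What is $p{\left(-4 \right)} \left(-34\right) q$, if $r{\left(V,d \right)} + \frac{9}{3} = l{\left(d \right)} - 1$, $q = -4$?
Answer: $- \frac{34}{3} \approx -11.333$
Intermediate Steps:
$r{\left(V,d \right)} = -4 + d$ ($r{\left(V,d \right)} = -3 + \left(d - 1\right) = -3 + \left(-1 + d\right) = -4 + d$)
$p{\left(v \right)} = \frac{1}{-4 + 2 v}$ ($p{\left(v \right)} = \frac{1}{v + \left(-4 + v\right)} = \frac{1}{-4 + 2 v}$)
$p{\left(-4 \right)} \left(-34\right) q = \frac{1}{2 \left(-2 - 4\right)} \left(-34\right) \left(-4\right) = \frac{1}{2 \left(-6\right)} \left(-34\right) \left(-4\right) = \frac{1}{2} \left(- \frac{1}{6}\right) \left(-34\right) \left(-4\right) = \left(- \frac{1}{12}\right) \left(-34\right) \left(-4\right) = \frac{17}{6} \left(-4\right) = - \frac{34}{3}$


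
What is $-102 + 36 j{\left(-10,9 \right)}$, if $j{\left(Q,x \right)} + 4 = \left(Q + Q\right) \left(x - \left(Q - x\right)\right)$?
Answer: $-20406$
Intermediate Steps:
$j{\left(Q,x \right)} = -4 + 2 Q \left(- Q + 2 x\right)$ ($j{\left(Q,x \right)} = -4 + \left(Q + Q\right) \left(x - \left(Q - x\right)\right) = -4 + 2 Q \left(- Q + 2 x\right)$)
$-102 + 36 j{\left(-10,9 \right)} = -102 + 36 \left(-4 - 2 \left(-10\right)^{2} + 4 \left(-10\right) 9\right) = -102 + 36 \left(-4 - 200 - 360\right) = -102 + 36 \left(-564\right) = -102 - 20304 = -20406$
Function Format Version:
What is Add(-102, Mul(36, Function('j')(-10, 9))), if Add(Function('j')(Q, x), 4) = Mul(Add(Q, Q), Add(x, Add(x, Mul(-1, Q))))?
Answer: -20406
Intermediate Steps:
Function('j')(Q, x) = Add(-4, Mul(2, Q, Add(Mul(-1, Q), Mul(2, x)))) (Function('j')(Q, x) = Add(-4, Mul(Add(Q, Q), Add(x, Add(x, Mul(-1, Q))))) = Add(-4, Mul(Mul(2, Q), Add(Mul(-1, Q), Mul(2, x)))) = Add(-4, Mul(2, Q, Add(Mul(-1, Q), Mul(2, x)))))
Add(-102, Mul(36, Function('j')(-10, 9))) = Add(-102, Mul(36, Add(-4, Mul(-2, Pow(-10, 2)), Mul(4, -10, 9)))) = Add(-102, Mul(36, Add(-4, Mul(-2, 100), -360))) = Add(-102, Mul(36, Add(-4, -200, -360))) = Add(-102, Mul(36, -564)) = Add(-102, -20304) = -20406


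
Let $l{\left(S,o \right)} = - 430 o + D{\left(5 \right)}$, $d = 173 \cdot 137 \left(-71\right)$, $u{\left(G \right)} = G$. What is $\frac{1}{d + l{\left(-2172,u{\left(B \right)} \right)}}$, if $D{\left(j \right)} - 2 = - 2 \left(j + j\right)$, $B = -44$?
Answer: $- \frac{1}{1663869} \approx -6.0101 \cdot 10^{-7}$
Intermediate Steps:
$d = -1682771$ ($d = 23701 \left(-71\right) = -1682771$)
$D{\left(j \right)} = 2 - 4 j$ ($D{\left(j \right)} = 2 - 2 \left(j + j\right) = 2 - 2 \cdot 2 j = 2 - 4 j$)
$l{\left(S,o \right)} = -18 - 430 o$ ($l{\left(S,o \right)} = - 430 o + \left(2 - 20\right) = - 430 o - 18 = -18 - 430 o$)
$\frac{1}{d + l{\left(-2172,u{\left(B \right)} \right)}} = \frac{1}{-1682771 - -18902} = \frac{1}{-1682771 + \left(-18 + 18920\right)} = \frac{1}{-1682771 + 18902} = \frac{1}{-1663869} = - \frac{1}{1663869}$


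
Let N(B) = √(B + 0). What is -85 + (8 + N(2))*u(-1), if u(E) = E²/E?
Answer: -93 - √2 ≈ -94.414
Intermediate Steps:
N(B) = √B
u(E) = E
-85 + (8 + N(2))*u(-1) = -85 + (8 + √2)*(-1) = -85 + (-8 - √2) = -93 - √2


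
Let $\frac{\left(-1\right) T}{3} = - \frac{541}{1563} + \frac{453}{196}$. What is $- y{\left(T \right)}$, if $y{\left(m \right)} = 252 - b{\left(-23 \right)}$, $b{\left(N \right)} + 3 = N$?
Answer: $-278$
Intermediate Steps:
$b{\left(N \right)} = -3 + N$
$T = - \frac{602003}{102116}$ ($T = - 3 \left(- \frac{541}{1563} + \frac{453}{196}\right) = \left(-3\right) \frac{602003}{306348} = - \frac{602003}{102116} \approx -5.8953$)
$y{\left(m \right)} = 278$ ($y{\left(m \right)} = 252 - \left(-3 - 23\right) = 252 - -26 = 252 + 26 = 278$)
$- y{\left(T \right)} = \left(-1\right) 278 = -278$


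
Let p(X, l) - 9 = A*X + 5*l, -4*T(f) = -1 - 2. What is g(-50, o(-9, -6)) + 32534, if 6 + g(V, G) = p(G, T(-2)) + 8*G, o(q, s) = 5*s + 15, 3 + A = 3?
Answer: 129683/4 ≈ 32421.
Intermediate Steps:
A = 0 (A = -3 + 3 = 0)
T(f) = ¾ (T(f) = -(-1 - 2)/4 = -¼*(-3) = ¾)
p(X, l) = 9 + 5*l (p(X, l) = 9 + (0*X + 5*l) = 9 + (0 + 5*l) = 9 + 5*l)
o(q, s) = 15 + 5*s
g(V, G) = 27/4 + 8*G (g(V, G) = -6 + ((9 + 5*(¾)) + 8*G) = -6 + ((9 + 15/4) + 8*G) = -6 + (51/4 + 8*G) = 27/4 + 8*G)
g(-50, o(-9, -6)) + 32534 = (27/4 + 8*(15 + 5*(-6))) + 32534 = (27/4 + 8*(15 - 30)) + 32534 = (27/4 + 8*(-15)) + 32534 = (27/4 - 120) + 32534 = -453/4 + 32534 = 129683/4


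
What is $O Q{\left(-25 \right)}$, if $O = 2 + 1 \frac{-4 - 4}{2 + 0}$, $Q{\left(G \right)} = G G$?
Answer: $-1250$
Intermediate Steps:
$Q{\left(G \right)} = G^{2}$
$O = -2$ ($O = 2 + 1 \left(- \frac{8}{2}\right) = 2 + 1 \left(\left(-8\right) \frac{1}{2}\right) = 2 + 1 \left(-4\right) = 2 - 4 = -2$)
$O Q{\left(-25 \right)} = - 2 \left(-25\right)^{2} = \left(-2\right) 625 = -1250$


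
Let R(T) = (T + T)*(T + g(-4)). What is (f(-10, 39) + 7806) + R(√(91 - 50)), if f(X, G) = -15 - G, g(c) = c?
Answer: 7834 - 8*√41 ≈ 7782.8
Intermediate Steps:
R(T) = 2*T*(-4 + T) (R(T) = (T + T)*(T - 4) = (2*T)*(-4 + T) = 2*T*(-4 + T))
(f(-10, 39) + 7806) + R(√(91 - 50)) = ((-15 - 1*39) + 7806) + 2*√(91 - 50)*(-4 + √(91 - 50)) = ((-15 - 39) + 7806) + 2*√41*(-4 + √41) = (-54 + 7806) + 2*√41*(-4 + √41) = 7752 + 2*√41*(-4 + √41)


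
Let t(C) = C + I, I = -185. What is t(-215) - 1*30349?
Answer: -30749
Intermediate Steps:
t(C) = -185 + C (t(C) = C - 185 = -185 + C)
t(-215) - 1*30349 = (-185 - 215) - 1*30349 = -400 - 30349 = -30749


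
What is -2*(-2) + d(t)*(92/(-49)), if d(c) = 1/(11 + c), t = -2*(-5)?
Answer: 4024/1029 ≈ 3.9106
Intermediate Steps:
t = 10
-2*(-2) + d(t)*(92/(-49)) = -2*(-2) + (92/(-49))/(11 + 10) = 4 + (92*(-1/49))/21 = 4 + (1/21)*(-92/49) = 4 - 92/1029 = 4024/1029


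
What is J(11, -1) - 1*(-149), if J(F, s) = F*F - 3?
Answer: 267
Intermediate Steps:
J(F, s) = -3 + F² (J(F, s) = F² - 3 = -3 + F²)
J(11, -1) - 1*(-149) = (-3 + 11²) - 1*(-149) = (-3 + 121) + 149 = 118 + 149 = 267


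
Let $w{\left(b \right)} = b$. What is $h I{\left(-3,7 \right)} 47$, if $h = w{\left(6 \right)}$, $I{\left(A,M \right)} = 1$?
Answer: $282$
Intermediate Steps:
$h = 6$
$h I{\left(-3,7 \right)} 47 = 6 \cdot 1 \cdot 47 = 6 \cdot 47 = 282$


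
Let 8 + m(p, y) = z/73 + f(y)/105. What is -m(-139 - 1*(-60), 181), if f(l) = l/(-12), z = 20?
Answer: 723853/91980 ≈ 7.8697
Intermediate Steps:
f(l) = -l/12 (f(l) = l*(-1/12) = -l/12)
m(p, y) = -564/73 - y/1260 (m(p, y) = -8 + (20/73 - y/12/105) = -8 + (20*(1/73) - y/12*(1/105)) = -8 + (20/73 - y/1260) = -564/73 - y/1260)
-m(-139 - 1*(-60), 181) = -(-564/73 - 1/1260*181) = -(-564/73 - 181/1260) = -1*(-723853/91980) = 723853/91980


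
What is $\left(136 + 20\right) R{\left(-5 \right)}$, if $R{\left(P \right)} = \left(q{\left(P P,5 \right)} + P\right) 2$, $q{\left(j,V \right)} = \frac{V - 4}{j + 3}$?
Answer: $- \frac{10842}{7} \approx -1548.9$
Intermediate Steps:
$q{\left(j,V \right)} = \frac{-4 + V}{3 + j}$
$R{\left(P \right)} = 2 P + \frac{2}{3 + P^{2}}$ ($R{\left(P \right)} = \left(\frac{-4 + 5}{3 + P P} + P\right) 2 = \left(\frac{1}{3 + P^{2}} \cdot 1 + P\right) 2 = \left(\frac{1}{3 + P^{2}} + P\right) 2 = \left(P + \frac{1}{3 + P^{2}}\right) 2 = 2 P + \frac{2}{3 + P^{2}}$)
$\left(136 + 20\right) R{\left(-5 \right)} = \left(136 + 20\right) \frac{2 \left(1 - 5 \left(3 + \left(-5\right)^{2}\right)\right)}{3 + \left(-5\right)^{2}} = 156 \frac{2 \left(1 - 5 \left(3 + 25\right)\right)}{3 + 25} = 156 \frac{2 \left(1 - 140\right)}{28} = 156 \cdot 2 \cdot \frac{1}{28} \left(1 - 140\right) = 156 \cdot 2 \cdot \frac{1}{28} \left(-139\right) = 156 \left(- \frac{139}{14}\right) = - \frac{10842}{7}$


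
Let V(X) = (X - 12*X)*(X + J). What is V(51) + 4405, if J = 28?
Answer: -39914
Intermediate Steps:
V(X) = -11*X*(28 + X) (V(X) = (X - 12*X)*(X + 28) = (-11*X)*(28 + X) = -11*X*(28 + X))
V(51) + 4405 = -11*51*(28 + 51) + 4405 = -11*51*79 + 4405 = -44319 + 4405 = -39914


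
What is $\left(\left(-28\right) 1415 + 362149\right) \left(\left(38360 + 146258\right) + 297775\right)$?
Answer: $155585731897$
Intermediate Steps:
$\left(\left(-28\right) 1415 + 362149\right) \left(\left(38360 + 146258\right) + 297775\right) = \left(-39620 + 362149\right) \left(184618 + 297775\right) = 322529 \cdot 482393 = 155585731897$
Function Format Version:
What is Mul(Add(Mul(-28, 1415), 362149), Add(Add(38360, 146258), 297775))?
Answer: 155585731897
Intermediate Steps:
Mul(Add(Mul(-28, 1415), 362149), Add(Add(38360, 146258), 297775)) = Mul(Add(-39620, 362149), Add(184618, 297775)) = Mul(322529, 482393) = 155585731897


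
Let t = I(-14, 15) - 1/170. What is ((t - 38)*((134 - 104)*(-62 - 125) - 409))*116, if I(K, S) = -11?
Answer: 2908368762/85 ≈ 3.4216e+7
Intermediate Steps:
t = -1871/170 (t = -11 - 1/170 = -1871/170 ≈ -11.006)
((t - 38)*((134 - 104)*(-62 - 125) - 409))*116 = ((-1871/170 - 38)*((134 - 104)*(-62 - 125) - 409))*116 = -8331*(30*(-187) - 409)/170*116 = -8331*(-5610 - 409)/170*116 = -8331/170*(-6019)*116 = (50144289/170)*116 = 2908368762/85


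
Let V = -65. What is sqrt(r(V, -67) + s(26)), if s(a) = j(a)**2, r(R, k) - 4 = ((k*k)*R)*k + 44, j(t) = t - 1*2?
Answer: sqrt(19550219) ≈ 4421.6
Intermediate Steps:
j(t) = -2 + t (j(t) = t - 2 = -2 + t)
r(R, k) = 48 + R*k**3 (r(R, k) = 4 + (((k*k)*R)*k + 44) = 4 + ((k**2*R)*k + 44) = 4 + ((R*k**2)*k + 44) = 4 + (R*k**3 + 44) = 4 + (44 + R*k**3) = 48 + R*k**3)
s(a) = (-2 + a)**2
sqrt(r(V, -67) + s(26)) = sqrt((48 - 65*(-67)**3) + (-2 + 26)**2) = sqrt((48 - 65*(-300763)) + 24**2) = sqrt((48 + 19549595) + 576) = sqrt(19549643 + 576) = sqrt(19550219)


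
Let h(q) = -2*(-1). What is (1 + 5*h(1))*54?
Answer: 594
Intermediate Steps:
h(q) = 2
(1 + 5*h(1))*54 = (1 + 5*2)*54 = (1 + 10)*54 = 11*54 = 594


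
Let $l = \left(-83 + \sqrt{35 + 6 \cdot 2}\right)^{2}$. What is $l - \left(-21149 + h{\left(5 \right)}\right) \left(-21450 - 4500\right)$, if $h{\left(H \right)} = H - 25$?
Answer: $-549335550 + \left(83 - \sqrt{47}\right)^{2} \approx -5.4933 \cdot 10^{8}$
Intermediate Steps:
$h{\left(H \right)} = -25 + H$
$l = \left(-83 + \sqrt{47}\right)^{2}$ ($l = \left(-83 + \sqrt{35 + 12}\right)^{2} = \left(-83 + \sqrt{47}\right)^{2} \approx 5798.0$)
$l - \left(-21149 + h{\left(5 \right)}\right) \left(-21450 - 4500\right) = \left(83 - \sqrt{47}\right)^{2} - \left(-21149 + \left(-25 + 5\right)\right) \left(-21450 - 4500\right) = \left(83 - \sqrt{47}\right)^{2} - \left(-21149 - 20\right) \left(-25950\right) = \left(83 - \sqrt{47}\right)^{2} - \left(-21169\right) \left(-25950\right) = \left(83 - \sqrt{47}\right)^{2} - 549335550 = -549335550 + \left(83 - \sqrt{47}\right)^{2}$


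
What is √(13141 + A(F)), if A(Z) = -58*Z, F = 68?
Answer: √9197 ≈ 95.901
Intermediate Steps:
√(13141 + A(F)) = √(13141 - 58*68) = √(13141 - 3944) = √9197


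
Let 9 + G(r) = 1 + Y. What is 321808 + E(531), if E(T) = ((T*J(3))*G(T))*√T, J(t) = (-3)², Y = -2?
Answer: 321808 - 143370*√59 ≈ -7.7944e+5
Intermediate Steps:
J(t) = 9
G(r) = -10 (G(r) = -9 + (1 - 2) = -9 - 1 = -10)
E(T) = -90*T^(3/2) (E(T) = ((T*9)*(-10))*√T = ((9*T)*(-10))*√T = (-90*T)*√T = -90*T^(3/2))
321808 + E(531) = 321808 - 143370*√59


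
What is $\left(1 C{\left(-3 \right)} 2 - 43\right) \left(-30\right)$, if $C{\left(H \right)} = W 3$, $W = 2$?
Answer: $930$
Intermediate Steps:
$C{\left(H \right)} = 6$ ($C{\left(H \right)} = 2 \cdot 3 = 6$)
$\left(1 C{\left(-3 \right)} 2 - 43\right) \left(-30\right) = \left(1 \cdot 6 \cdot 2 - 43\right) \left(-30\right) = \left(6 \cdot 2 - 43\right) \left(-30\right) = \left(12 - 43\right) \left(-30\right) = \left(-31\right) \left(-30\right) = 930$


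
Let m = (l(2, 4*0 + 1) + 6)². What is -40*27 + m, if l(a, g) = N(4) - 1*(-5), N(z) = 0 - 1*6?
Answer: -1055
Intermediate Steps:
N(z) = -6 (N(z) = 0 - 6 = -6)
l(a, g) = -1 (l(a, g) = -6 - 1*(-5) = -6 + 5 = -1)
m = 25 (m = (-1 + 6)² = 5² = 25)
-40*27 + m = -40*27 + 25 = -1080 + 25 = -1055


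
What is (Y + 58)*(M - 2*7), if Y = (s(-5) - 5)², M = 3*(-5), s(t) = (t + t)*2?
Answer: -19807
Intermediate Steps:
s(t) = 4*t (s(t) = (2*t)*2 = 4*t)
M = -15
Y = 625 (Y = (4*(-5) - 5)² = (-20 - 5)² = (-25)² = 625)
(Y + 58)*(M - 2*7) = (625 + 58)*(-15 - 2*7) = 683*(-15 - 14) = 683*(-29) = -19807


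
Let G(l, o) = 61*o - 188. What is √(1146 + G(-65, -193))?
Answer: I*√10815 ≈ 104.0*I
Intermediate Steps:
G(l, o) = -188 + 61*o
√(1146 + G(-65, -193)) = √(1146 + (-188 + 61*(-193))) = √(1146 + (-188 - 11773)) = √(1146 - 11961) = √(-10815) = I*√10815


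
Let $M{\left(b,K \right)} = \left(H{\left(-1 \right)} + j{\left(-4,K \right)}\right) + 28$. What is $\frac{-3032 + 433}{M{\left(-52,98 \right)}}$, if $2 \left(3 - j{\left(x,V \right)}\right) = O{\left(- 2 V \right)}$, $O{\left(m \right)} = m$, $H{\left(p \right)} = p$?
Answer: $- \frac{2599}{128} \approx -20.305$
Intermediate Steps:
$j{\left(x,V \right)} = 3 + V$ ($j{\left(x,V \right)} = 3 - \frac{\left(-2\right) V}{2} = 3 + V$)
$M{\left(b,K \right)} = 30 + K$ ($M{\left(b,K \right)} = \left(-1 + \left(3 + K\right)\right) + 28 = \left(2 + K\right) + 28 = 30 + K$)
$\frac{-3032 + 433}{M{\left(-52,98 \right)}} = \frac{-3032 + 433}{30 + 98} = - \frac{2599}{128}$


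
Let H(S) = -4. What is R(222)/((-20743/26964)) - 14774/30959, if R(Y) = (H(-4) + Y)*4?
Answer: -8773895038/7737139 ≈ -1134.0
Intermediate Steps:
R(Y) = -16 + 4*Y (R(Y) = (-4 + Y)*4 = -16 + 4*Y)
R(222)/((-20743/26964)) - 14774/30959 = (-16 + 4*222)/((-20743/26964)) - 14774/30959 = (-16 + 888)/((-20743*1/26964)) - 14774*1/30959 = 872/(-20743/26964) - 178/373 = 872*(-26964/20743) - 178/373 = -23512608/20743 - 178/373 = -8773895038/7737139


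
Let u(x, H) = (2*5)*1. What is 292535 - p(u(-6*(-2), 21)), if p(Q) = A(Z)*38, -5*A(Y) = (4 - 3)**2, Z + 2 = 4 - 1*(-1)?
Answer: 1462713/5 ≈ 2.9254e+5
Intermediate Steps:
u(x, H) = 10 (u(x, H) = 10*1 = 10)
Z = 3 (Z = -2 + (4 - 1*(-1)) = -2 + (4 + 1) = -2 + 5 = 3)
A(Y) = -1/5 (A(Y) = -(4 - 3)**2/5 = -1/5*1**2 = -1/5*1 = -1/5)
p(Q) = -38/5 (p(Q) = -1/5*38 = -38/5)
292535 - p(u(-6*(-2), 21)) = 292535 - 1*(-38/5) = 292535 + 38/5 = 1462713/5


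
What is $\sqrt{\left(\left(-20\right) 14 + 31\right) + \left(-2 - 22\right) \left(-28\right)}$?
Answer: $3 \sqrt{47} \approx 20.567$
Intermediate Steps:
$\sqrt{\left(\left(-20\right) 14 + 31\right) + \left(-2 - 22\right) \left(-28\right)} = \sqrt{\left(-280 + 31\right) - -672} = \sqrt{-249 + 672} = \sqrt{423} = 3 \sqrt{47}$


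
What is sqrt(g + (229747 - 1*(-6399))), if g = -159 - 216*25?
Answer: sqrt(230587) ≈ 480.19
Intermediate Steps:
g = -5559 (g = -159 - 5400 = -5559)
sqrt(g + (229747 - 1*(-6399))) = sqrt(-5559 + (229747 - 1*(-6399))) = sqrt(-5559 + (229747 + 6399)) = sqrt(-5559 + 236146) = sqrt(230587)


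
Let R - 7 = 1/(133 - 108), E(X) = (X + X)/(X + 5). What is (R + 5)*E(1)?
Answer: 301/75 ≈ 4.0133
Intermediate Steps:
E(X) = 2*X/(5 + X) (E(X) = (2*X)/(5 + X) = 2*X/(5 + X))
R = 176/25 (R = 7 + 1/(133 - 108) = 7 + 1/25 = 176/25 ≈ 7.0400)
(R + 5)*E(1) = (176/25 + 5)*(2*1/(5 + 1)) = 301*(2*1/6)/25 = 301*(2*1*(⅙))/25 = (301/25)*(⅓) = 301/75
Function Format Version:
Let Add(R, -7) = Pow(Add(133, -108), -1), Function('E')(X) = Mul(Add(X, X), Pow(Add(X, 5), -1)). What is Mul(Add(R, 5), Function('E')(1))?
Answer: Rational(301, 75) ≈ 4.0133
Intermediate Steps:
Function('E')(X) = Mul(2, X, Pow(Add(5, X), -1)) (Function('E')(X) = Mul(Mul(2, X), Pow(Add(5, X), -1)) = Mul(2, X, Pow(Add(5, X), -1)))
R = Rational(176, 25) (R = Add(7, Pow(Add(133, -108), -1)) = Add(7, Pow(25, -1)) = Add(7, Rational(1, 25)) = Rational(176, 25) ≈ 7.0400)
Mul(Add(R, 5), Function('E')(1)) = Mul(Add(Rational(176, 25), 5), Mul(2, 1, Pow(Add(5, 1), -1))) = Mul(Rational(301, 25), Mul(2, 1, Pow(6, -1))) = Mul(Rational(301, 25), Mul(2, 1, Rational(1, 6))) = Mul(Rational(301, 25), Rational(1, 3)) = Rational(301, 75)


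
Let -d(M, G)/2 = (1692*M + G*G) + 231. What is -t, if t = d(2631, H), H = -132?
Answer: 8938614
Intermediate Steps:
d(M, G) = -462 - 3384*M - 2*G² (d(M, G) = -2*((1692*M + G*G) + 231) = -2*((1692*M + G²) + 231) = -2*((G² + 1692*M) + 231) = -2*(231 + G² + 1692*M) = -462 - 3384*M - 2*G²)
t = -8938614 (t = -462 - 3384*2631 - 2*(-132)² = -462 - 8903304 - 2*17424 = -462 - 8903304 - 34848 = -8938614)
-t = -1*(-8938614) = 8938614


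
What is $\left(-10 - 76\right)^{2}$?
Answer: $7396$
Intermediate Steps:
$\left(-10 - 76\right)^{2} = \left(-86\right)^{2} = 7396$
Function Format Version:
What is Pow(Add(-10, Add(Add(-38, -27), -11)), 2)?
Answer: 7396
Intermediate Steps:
Pow(Add(-10, Add(Add(-38, -27), -11)), 2) = Pow(Add(-10, Add(-65, -11)), 2) = Pow(Add(-10, -76), 2) = Pow(-86, 2) = 7396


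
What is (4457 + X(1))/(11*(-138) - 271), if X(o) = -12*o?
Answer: -4445/1789 ≈ -2.4846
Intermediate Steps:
(4457 + X(1))/(11*(-138) - 271) = (4457 - 12*1)/(11*(-138) - 271) = (4457 - 12)/(-1518 - 271) = 4445/(-1789) = 4445*(-1/1789) = -4445/1789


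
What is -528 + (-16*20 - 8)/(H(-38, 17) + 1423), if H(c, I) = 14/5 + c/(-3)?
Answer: -11397576/21577 ≈ -528.23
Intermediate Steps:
H(c, I) = 14/5 - c/3 (H(c, I) = 14*(⅕) + c*(-⅓) = 14/5 - c/3)
-528 + (-16*20 - 8)/(H(-38, 17) + 1423) = -528 + (-16*20 - 8)/((14/5 - ⅓*(-38)) + 1423) = -528 + (-320 - 8)/((14/5 + 38/3) + 1423) = -528 - 328/(232/15 + 1423) = -528 - 328/21577/15 = -528 - 328*15/21577 = -528 - 4920/21577 = -11397576/21577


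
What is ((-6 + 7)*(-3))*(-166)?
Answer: 498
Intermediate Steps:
((-6 + 7)*(-3))*(-166) = (1*(-3))*(-166) = -3*(-166) = 498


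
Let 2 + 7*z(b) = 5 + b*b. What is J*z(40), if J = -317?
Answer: -72593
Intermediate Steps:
z(b) = 3/7 + b²/7 (z(b) = -2/7 + (5 + b*b)/7 = -2/7 + (5 + b²)/7 = -2/7 + (5/7 + b²/7) = 3/7 + b²/7)
J*z(40) = -317*(3/7 + (⅐)*40²) = -317*(3/7 + (⅐)*1600) = -317*(3/7 + 1600/7) = -317*229 = -72593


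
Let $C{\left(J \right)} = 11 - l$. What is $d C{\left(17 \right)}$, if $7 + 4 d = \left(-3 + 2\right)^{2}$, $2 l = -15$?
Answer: $- \frac{111}{4} \approx -27.75$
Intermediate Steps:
$l = - \frac{15}{2}$ ($l = \frac{1}{2} \left(-15\right) = - \frac{15}{2} \approx -7.5$)
$C{\left(J \right)} = \frac{37}{2}$ ($C{\left(J \right)} = 11 - - \frac{15}{2} = 11 + \frac{15}{2} = \frac{37}{2}$)
$d = - \frac{3}{2}$ ($d = - \frac{7}{4} + \frac{\left(-3 + 2\right)^{2}}{4} = - \frac{7}{4} + \frac{\left(-1\right)^{2}}{4} = - \frac{7}{4} + \frac{1}{4} \cdot 1 = - \frac{7}{4} + \frac{1}{4} = - \frac{3}{2} \approx -1.5$)
$d C{\left(17 \right)} = \left(- \frac{3}{2}\right) \frac{37}{2} = - \frac{111}{4}$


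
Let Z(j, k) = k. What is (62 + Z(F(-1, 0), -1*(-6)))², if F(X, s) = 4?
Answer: 4624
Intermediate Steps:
(62 + Z(F(-1, 0), -1*(-6)))² = (62 - 1*(-6))² = (62 + 6)² = 68² = 4624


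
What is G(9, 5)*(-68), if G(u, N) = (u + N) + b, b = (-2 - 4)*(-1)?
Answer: -1360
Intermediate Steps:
b = 6 (b = -6*(-1) = 6)
G(u, N) = 6 + N + u (G(u, N) = (u + N) + 6 = (N + u) + 6 = 6 + N + u)
G(9, 5)*(-68) = (6 + 5 + 9)*(-68) = 20*(-68) = -1360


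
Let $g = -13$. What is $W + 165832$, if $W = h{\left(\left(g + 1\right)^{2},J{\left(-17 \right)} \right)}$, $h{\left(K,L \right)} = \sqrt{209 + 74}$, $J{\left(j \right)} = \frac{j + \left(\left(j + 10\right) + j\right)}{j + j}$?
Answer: $165832 + \sqrt{283} \approx 1.6585 \cdot 10^{5}$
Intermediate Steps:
$J{\left(j \right)} = \frac{10 + 3 j}{2 j}$ ($J{\left(j \right)} = \frac{j + \left(\left(10 + j\right) + j\right)}{2 j} = \left(j + \left(10 + 2 j\right)\right) \frac{1}{2 j} = \left(10 + 3 j\right) \frac{1}{2 j} = \frac{10 + 3 j}{2 j}$)
$h{\left(K,L \right)} = \sqrt{283}$
$W = \sqrt{283} \approx 16.823$
$W + 165832 = \sqrt{283} + 165832 = 165832 + \sqrt{283}$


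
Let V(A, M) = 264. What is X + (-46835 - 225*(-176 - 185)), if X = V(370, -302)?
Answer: 34654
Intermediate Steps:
X = 264
X + (-46835 - 225*(-176 - 185)) = 264 + (-46835 - 225*(-176 - 185)) = 264 + (-46835 - 225*(-361)) = 264 + (-46835 + 81225) = 264 + 34390 = 34654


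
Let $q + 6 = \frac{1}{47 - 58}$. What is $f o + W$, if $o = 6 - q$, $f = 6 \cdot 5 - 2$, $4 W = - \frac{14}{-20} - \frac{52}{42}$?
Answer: $\frac{3126917}{9240} \approx 338.41$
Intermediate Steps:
$W = - \frac{113}{840}$ ($W = \frac{- \frac{14}{-20} - \frac{52}{42}}{4} = \frac{\left(-14\right) \left(- \frac{1}{20}\right) - \frac{26}{21}}{4} = \frac{\frac{7}{10} - \frac{26}{21}}{4} = \frac{1}{4} \left(- \frac{113}{210}\right) = - \frac{113}{840} \approx -0.13452$)
$q = - \frac{67}{11}$ ($q = -6 + \frac{1}{47 - 58} = -6 + \frac{1}{-11} = -6 - \frac{1}{11} = - \frac{67}{11} \approx -6.0909$)
$f = 28$ ($f = 30 - 2 = 28$)
$o = \frac{133}{11}$ ($o = 6 - - \frac{67}{11} = 6 + \frac{67}{11} = \frac{133}{11} \approx 12.091$)
$f o + W = 28 \cdot \frac{133}{11} - \frac{113}{840} = \frac{3724}{11} - \frac{113}{840} = \frac{3126917}{9240}$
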